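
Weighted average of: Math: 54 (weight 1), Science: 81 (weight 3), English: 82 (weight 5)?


Numerator = 54×1 + 81×3 + 82×5
= 54 + 243 + 410
= 707
Total weight = 9
Weighted avg = 707/9
= 78.56

78.56


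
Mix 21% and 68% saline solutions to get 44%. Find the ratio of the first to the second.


Let x parts of 21% mix with y parts of 68%.
21x + 68y = 44(x + y)
21x + 68y = 44x + 44y
x(21 - 44) = y(44 - 68)
x/y = (68 - 44)/(44 - 21) = 24/23
Simplify: 24:23
= 24:23

24:23


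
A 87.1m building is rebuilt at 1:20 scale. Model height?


Model size = real / scale
= 87.1 / 20
= 4.3550 m

4.3550 m


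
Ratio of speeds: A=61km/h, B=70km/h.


Ratio = 61:70
GCD = 1
Simplified = 61:70
Time ratio (same distance) = 70:61
Speed ratio = 61:70

61:70


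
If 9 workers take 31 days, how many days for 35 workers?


Inverse proportion: x × y = constant
k = 9 × 31 = 279
y₂ = k / 35 = 279 / 35
= 7.97

7.97


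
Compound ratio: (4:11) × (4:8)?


Compound ratio = (4×4) : (11×8)
= 16:88
GCD = 8
= 2:11

2:11


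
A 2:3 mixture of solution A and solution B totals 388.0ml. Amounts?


Total parts = 2 + 3 = 5
solution A: 388.0 × 2/5 = 155.2ml
solution B: 388.0 × 3/5 = 232.8ml
= 155.2ml and 232.8ml

155.2ml and 232.8ml


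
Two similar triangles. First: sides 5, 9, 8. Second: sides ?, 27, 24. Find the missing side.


Scale factor = 27/9 = 3
Missing side = 5 × 3
= 15.0

15.0


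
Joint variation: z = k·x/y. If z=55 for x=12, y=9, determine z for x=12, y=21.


z = k·x/y
Solve for k using the known point: k = z·y/x = 55×9/12 = 495/12 = 41.2500
Now evaluate at x=12, y=21:
z = k × 12 / 21 = (495 × 12) / (12 × 21) = 5940/252
≈ 23.5714

23.5714


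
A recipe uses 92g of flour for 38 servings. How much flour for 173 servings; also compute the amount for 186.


Direct proportion: y/x = constant
k = 92/38 ≈ 2.4211
y at x=173: k × 173 = 92 × 173 / 38 = 15916/38 ≈ 418.84
y at x=186: k × 186 = 92 × 186 / 38 = 17112/38 ≈ 450.32
= 418.84 and 450.32

418.84 and 450.32


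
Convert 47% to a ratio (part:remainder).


47% means 47 parts out of 100; remainder = 53
Part : remainder = 47:53
GCD = 1
= 47:53

47:53


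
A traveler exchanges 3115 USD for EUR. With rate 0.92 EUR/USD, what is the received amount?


Amount × rate = 3115 × 0.92
= 2865.80 EUR

2865.80 EUR


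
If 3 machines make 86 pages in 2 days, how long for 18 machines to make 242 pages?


Days ∝ work / workers, so d₂ = d₁ × (m₁/m₂) × (w₂/w₁)
Workers factor (inverse): 3/18 ≈ 0.1667
Work factor (direct): 242/86 ≈ 2.8140
d₂ = 2 × 3/18 × 242/86 = (2 × 3 × 242) / (18 × 86) = 1452/1548
≈ 0.94 days

0.94 days


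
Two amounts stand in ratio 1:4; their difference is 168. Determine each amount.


Let A = 1k, B = 4k.
4k - 1k = 168
3k = 168 → k = 168/3 = 56
A = 1×56 = 56, B = 4×56 = 224
= A = 56, B = 224

A = 56, B = 224


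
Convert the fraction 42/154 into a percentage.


Percentage = (part / whole) × 100
= (42 / 154) × 100
≈ 27.27%

27.27%


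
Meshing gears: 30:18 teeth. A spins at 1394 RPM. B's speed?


Gear ratio = 30:18 = 5:3
RPM_B = RPM_A × (teeth_A / teeth_B)
= 1394 × (30/18)
= 2323.3 RPM

2323.3 RPM


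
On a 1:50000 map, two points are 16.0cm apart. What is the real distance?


Real distance = map distance × scale
= 16.0cm × 50000
= 800000 cm = 8000.0 m
= 8.000 km

8.000 km


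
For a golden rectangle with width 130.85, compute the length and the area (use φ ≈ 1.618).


φ = (1 + √5) / 2 ≈ 1.618
Length = width × φ = 130.85 × 1.618 = 211.7153
≈ 211.72
Area = width × length = 130.85 × 211.7153 = 27702.947005 ≈ 27702.95
= Length: 211.72, Area: 27702.95

Length: 211.72, Area: 27702.95


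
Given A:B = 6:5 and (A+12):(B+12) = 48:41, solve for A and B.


Let A = 6k, B = 5k.
(6k + 12) / (5k + 12) = 48/41
Cross-multiply: 41(6k + 12) = 48(5k + 12)
246k + 492 = 240k + 576
246k - 240k = 576 - 492
6k = 84
k = 84/6 = 14
A = 6×14 = 84, B = 5×14 = 70
= A = 84, B = 70

A = 84, B = 70


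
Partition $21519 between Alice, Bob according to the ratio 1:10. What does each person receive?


Total parts = 1 + 10 = 11
Alice: 21519 × 1/11 = 1956.27
Bob: 21519 × 10/11 = 19562.73
= Alice: $1956.27, Bob: $19562.73

Alice: $1956.27, Bob: $19562.73


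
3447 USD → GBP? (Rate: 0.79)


Amount × rate = 3447 × 0.79
= 2723.13 GBP

2723.13 GBP


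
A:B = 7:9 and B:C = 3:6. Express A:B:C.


Match B: multiply A:B by 3 → 21:27
Multiply B:C by 9 → 27:54
Combined: 21:27:54
GCD = 3
= 7:9:18

7:9:18


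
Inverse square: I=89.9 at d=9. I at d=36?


I₁d₁² = I₂d₂²
I₂ = I₁ × (d₁/d₂)²
= 89.9 × (9/36)²
= 89.9 × 81/1296
= 7281.9/1296
≈ 5.6188

5.6188


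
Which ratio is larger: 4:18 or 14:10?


4/18 = 0.2222
14/10 = 1.4000
0.2222 < 1.4000, so 4:18 is less
= 14:10

14:10


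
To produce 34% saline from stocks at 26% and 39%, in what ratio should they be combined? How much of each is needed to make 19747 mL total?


Let x parts of 26% mix with y parts of 39%.
26x + 39y = 34(x + y)
26x + 39y = 34x + 34y
x(26 - 34) = y(34 - 39)
x/y = (39 - 34)/(34 - 26) = 5/8
Simplify: 5:8
Total parts = 13; one part = 19747/13 = 1519.00 mL
26% solution: 5×1519.00 = 7595.00 mL
39% solution: 8×1519.00 = 12152.00 mL
= ratio 5:8; 7595.00 mL and 12152.00 mL

ratio 5:8; 7595.00 mL and 12152.00 mL


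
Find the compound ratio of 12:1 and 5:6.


Compound ratio = (12×5) : (1×6)
= 60:6
GCD = 6
= 10:1

10:1


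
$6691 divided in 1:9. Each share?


Total parts = 1 + 9 = 10
Part 1: 6691 × 1/10 = 669.10
Part 2: 6691 × 9/10 = 6021.90
= Part 1: $669.10, Part 2: $6021.90

Part 1: $669.10, Part 2: $6021.90


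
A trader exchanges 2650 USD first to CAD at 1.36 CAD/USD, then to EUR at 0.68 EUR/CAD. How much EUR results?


Step 1: 2650 USD × 1.36 = 3604.00 CAD
Step 2: 3604.00 CAD × 0.68 = 2450.72 EUR
Implied rate USD→EUR = 1.36 × 0.68 = 0.9248
= 2450.72 EUR

2450.72 EUR


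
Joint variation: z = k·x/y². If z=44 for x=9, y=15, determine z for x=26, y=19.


z = k·x/y²
Solve for k using the known point: k = z·y²/x = 44×225/9 = 9900/9 = 1100.0000
Now evaluate at x=26, y=19:
z = k × 26 / 361 = (9900 × 26) / (9 × 361) = 257400/3249
≈ 79.2244

79.2244


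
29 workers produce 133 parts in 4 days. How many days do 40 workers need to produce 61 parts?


Days ∝ work / workers, so d₂ = d₁ × (m₁/m₂) × (w₂/w₁)
Workers factor (inverse): 29/40 = 0.7250
Work factor (direct): 61/133 ≈ 0.4586
d₂ = 4 × 29/40 × 61/133 = (4 × 29 × 61) / (40 × 133) = 7076/5320
≈ 1.33 days

1.33 days


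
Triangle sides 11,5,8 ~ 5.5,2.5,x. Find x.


Scale factor = 5.5/11 = 0.5
Missing side = 8 × 0.5
= 4.0

4.0


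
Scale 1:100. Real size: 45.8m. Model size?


Model size = real / scale
= 45.8 / 100
= 0.4580 m

0.4580 m


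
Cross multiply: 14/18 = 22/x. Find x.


Cross multiply: 14 × x = 18 × 22
14x = 396
x = 396 / 14
= 28.29

28.29


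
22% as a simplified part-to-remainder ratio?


22% means 22 parts out of 100; remainder = 78
Part : remainder = 22:78
GCD = 2
= 11:39

11:39


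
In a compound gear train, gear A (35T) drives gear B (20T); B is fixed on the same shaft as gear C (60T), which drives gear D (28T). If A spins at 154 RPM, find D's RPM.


Stage 1: RPM_B = RPM_A × t_A/t_B = 154 × 35/20 = 5390/20 = 269.50
B and C share a shaft → RPM_C = RPM_B
Stage 2: RPM_D = RPM_C × t_C/t_D = RPM_A × (t_A×t_C)/(t_B×t_D)
Overall ratio = (35×60)/(20×28) = 2100/560
RPM_D = 154 × 2100/560 = 323400/560
= 577.50 RPM

577.50 RPM


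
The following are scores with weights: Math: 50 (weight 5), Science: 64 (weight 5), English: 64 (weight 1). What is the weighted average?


Numerator = 50×5 + 64×5 + 64×1
= 250 + 320 + 64
= 634
Total weight = 11
Weighted avg = 634/11
= 57.64

57.64


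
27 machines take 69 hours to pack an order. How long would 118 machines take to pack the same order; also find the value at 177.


Inverse proportion: x × y = constant
k = 27 × 69 = 1863
At x=118: k/118 = 15.79
At x=177: k/177 = 10.53
= 15.79 and 10.53

15.79 and 10.53


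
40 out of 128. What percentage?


Percentage = (part / whole) × 100
= (40 / 128) × 100
= 31.25%

31.25%


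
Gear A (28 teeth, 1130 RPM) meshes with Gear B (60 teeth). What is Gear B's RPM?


Gear ratio = 28:60 = 7:15
RPM_B = RPM_A × (teeth_A / teeth_B)
= 1130 × (28/60)
= 527.3 RPM

527.3 RPM


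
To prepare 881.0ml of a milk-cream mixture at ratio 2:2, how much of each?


Total parts = 2 + 2 = 4
milk: 881.0 × 2/4 = 440.5ml
cream: 881.0 × 2/4 = 440.5ml
= 440.5ml and 440.5ml

440.5ml and 440.5ml


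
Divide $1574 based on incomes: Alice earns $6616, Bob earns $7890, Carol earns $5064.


Total income = 6616 + 7890 + 5064 = $19570
Alice: $1574 × 6616/19570 = $532.12
Bob: $1574 × 7890/19570 = $634.59
Carol: $1574 × 5064/19570 = $407.29
= Alice: $532.12, Bob: $634.59, Carol: $407.29

Alice: $532.12, Bob: $634.59, Carol: $407.29


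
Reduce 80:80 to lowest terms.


GCD(80, 80) = 80
80/80 : 80/80
= 1:1

1:1


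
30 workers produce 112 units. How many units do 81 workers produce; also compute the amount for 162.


Direct proportion: y/x = constant
k = 112/30 ≈ 3.7333
y at x=81: k × 81 = 112 × 81 / 30 = 9072/30 = 302.40
y at x=162: k × 162 = 112 × 162 / 30 = 18144/30 = 604.80
= 302.40 and 604.80

302.40 and 604.80


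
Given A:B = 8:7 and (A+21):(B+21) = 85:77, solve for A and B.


Let A = 8k, B = 7k.
(8k + 21) / (7k + 21) = 85/77
Cross-multiply: 77(8k + 21) = 85(7k + 21)
616k + 1617 = 595k + 1785
616k - 595k = 1785 - 1617
21k = 168
k = 168/21 = 8
A = 8×8 = 64, B = 7×8 = 56
= A = 64, B = 56

A = 64, B = 56


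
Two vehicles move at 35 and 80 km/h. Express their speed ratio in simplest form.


Ratio = 35:80
GCD = 5
Simplified = 7:16
Time ratio (same distance) = 16:7
Speed ratio = 7:16

7:16


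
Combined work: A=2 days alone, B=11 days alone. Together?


Rate of A = 1/2 per day
Rate of B = 1/11 per day
Combined rate = 1/2 + 1/11 = 13/22 ≈ 0.5909 per day
Days = 1 / combined rate = 22/13
≈ 1.69 days

1.69 days


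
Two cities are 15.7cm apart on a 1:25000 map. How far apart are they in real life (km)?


Real distance = map distance × scale
= 15.7cm × 25000
= 392500 cm = 3925.0 m
= 3.925 km

3.925 km


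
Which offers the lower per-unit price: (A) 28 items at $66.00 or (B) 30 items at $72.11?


Deal A: $66.00/28 = $2.3571/unit
Deal B: $72.11/30 = $2.4037/unit
A is cheaper per unit
= Deal A

Deal A


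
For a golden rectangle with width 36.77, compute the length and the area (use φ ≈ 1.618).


φ = (1 + √5) / 2 ≈ 1.618
Length = width × φ = 36.77 × 1.618 = 59.49386
≈ 59.49
Area = width × length = 36.77 × 59.49386 = 2187.5892322 ≈ 2187.59
= Length: 59.49, Area: 2187.59

Length: 59.49, Area: 2187.59


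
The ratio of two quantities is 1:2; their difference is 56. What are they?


Let A = 1k, B = 2k.
2k - 1k = 56
1k = 56 → k = 56/1 = 56
A = 1×56 = 56, B = 2×56 = 112
= A = 56, B = 112

A = 56, B = 112


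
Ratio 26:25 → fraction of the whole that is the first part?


Total parts = 26 + 25 = 51
First part: 26/51 = 26/51
= 26/51

26/51


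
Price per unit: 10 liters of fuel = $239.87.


Unit rate = total / quantity
= 239.87 / 10
= $23.99 per unit

$23.99 per unit


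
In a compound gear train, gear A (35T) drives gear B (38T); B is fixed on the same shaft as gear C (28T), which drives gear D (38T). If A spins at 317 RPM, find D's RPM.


Stage 1: RPM_B = RPM_A × t_A/t_B = 317 × 35/38 = 11095/38 ≈ 291.97
B and C share a shaft → RPM_C = RPM_B
Stage 2: RPM_D = RPM_C × t_C/t_D = RPM_A × (t_A×t_C)/(t_B×t_D)
Overall ratio = (35×28)/(38×38) = 980/1444
RPM_D = 317 × 980/1444 = 310660/1444
≈ 215.14 RPM

215.14 RPM


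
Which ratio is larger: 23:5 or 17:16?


23/5 = 4.6000
17/16 = 1.0625
4.6000 > 1.0625, so 23:5 is greater
= 23:5

23:5


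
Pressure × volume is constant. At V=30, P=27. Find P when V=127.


Inverse proportion: x × y = constant
k = 30 × 27 = 810
y₂ = k / 127 = 810 / 127
= 6.38

6.38


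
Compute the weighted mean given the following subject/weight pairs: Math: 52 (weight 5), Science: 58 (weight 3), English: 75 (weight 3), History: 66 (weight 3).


Numerator = 52×5 + 58×3 + 75×3 + 66×3
= 260 + 174 + 225 + 198
= 857
Total weight = 14
Weighted avg = 857/14
= 61.21

61.21


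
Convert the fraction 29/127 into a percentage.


Percentage = (part / whole) × 100
= (29 / 127) × 100
≈ 22.83%

22.83%


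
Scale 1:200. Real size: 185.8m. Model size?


Model size = real / scale
= 185.8 / 200
= 0.9290 m

0.9290 m


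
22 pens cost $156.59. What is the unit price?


Unit rate = total / quantity
= 156.59 / 22
= $7.12 per unit

$7.12 per unit


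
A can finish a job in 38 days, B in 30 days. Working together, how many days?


Rate of A = 1/38 per day
Rate of B = 1/30 per day
Combined rate = 1/38 + 1/30 = 68/1140 ≈ 0.0596 per day
Days = 1 / combined rate = 1140/68
≈ 16.76 days

16.76 days


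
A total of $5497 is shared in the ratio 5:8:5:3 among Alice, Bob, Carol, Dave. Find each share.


Total parts = 5 + 8 + 5 + 3 = 21
Alice: 5497 × 5/21 = 1308.81
Bob: 5497 × 8/21 = 2094.10
Carol: 5497 × 5/21 = 1308.81
Dave: 5497 × 3/21 = 785.29
= Alice: $1308.81, Bob: $2094.10, Carol: $1308.81, Dave: $785.29

Alice: $1308.81, Bob: $2094.10, Carol: $1308.81, Dave: $785.29


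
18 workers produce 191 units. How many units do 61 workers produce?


Direct proportion: y/x = constant
k = 191/18 ≈ 10.6111
y₂ = k × 61 = 191 × 61 / 18 = 11651/18
≈ 647.28

647.28


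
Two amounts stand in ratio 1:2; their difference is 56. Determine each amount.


Let A = 1k, B = 2k.
2k - 1k = 56
1k = 56 → k = 56/1 = 56
A = 1×56 = 56, B = 2×56 = 112
= A = 56, B = 112

A = 56, B = 112


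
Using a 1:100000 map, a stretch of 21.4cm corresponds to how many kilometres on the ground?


Real distance = map distance × scale
= 21.4cm × 100000
= 2140000 cm = 21400.0 m
= 21.400 km

21.400 km


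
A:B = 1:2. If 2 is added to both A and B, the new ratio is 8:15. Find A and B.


Let A = 1k, B = 2k.
(1k + 2) / (2k + 2) = 8/15
Cross-multiply: 15(1k + 2) = 8(2k + 2)
15k + 30 = 16k + 16
15k - 16k = 16 - 30
-1k = -14
k = -14/-1 = 14
A = 1×14 = 14, B = 2×14 = 28
= A = 14, B = 28

A = 14, B = 28


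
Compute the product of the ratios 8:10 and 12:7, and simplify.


Compound ratio = (8×12) : (10×7)
= 96:70
GCD = 2
= 48:35

48:35


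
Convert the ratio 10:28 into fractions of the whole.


Total parts = 10 + 28 = 38
First part: 10/38 = 5/19
Second part: 28/38 = 14/19
= 5/19 and 14/19

5/19 and 14/19


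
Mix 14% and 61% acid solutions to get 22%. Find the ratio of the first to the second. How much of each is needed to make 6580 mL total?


Let x parts of 14% mix with y parts of 61%.
14x + 61y = 22(x + y)
14x + 61y = 22x + 22y
x(14 - 22) = y(22 - 61)
x/y = (61 - 22)/(22 - 14) = 39/8
Simplify: 39:8
Total parts = 47; one part = 6580/47 = 140.00 mL
14% solution: 39×140.00 = 5460.00 mL
61% solution: 8×140.00 = 1120.00 mL
= ratio 39:8; 5460.00 mL and 1120.00 mL

ratio 39:8; 5460.00 mL and 1120.00 mL


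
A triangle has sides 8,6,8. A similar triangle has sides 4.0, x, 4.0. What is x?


Scale factor = 4.0/8 = 0.5
Missing side = 6 × 0.5
= 3.0

3.0


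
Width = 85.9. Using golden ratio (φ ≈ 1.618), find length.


φ = (1 + √5) / 2 ≈ 1.618
Length = width × φ = 85.9 × 1.618 = 138.9862
≈ 138.99

138.99


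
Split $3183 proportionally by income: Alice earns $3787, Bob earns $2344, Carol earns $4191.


Total income = 3787 + 2344 + 4191 = $10322
Alice: $3183 × 3787/10322 = $1167.80
Bob: $3183 × 2344/10322 = $722.82
Carol: $3183 × 4191/10322 = $1292.38
= Alice: $1167.80, Bob: $722.82, Carol: $1292.38

Alice: $1167.80, Bob: $722.82, Carol: $1292.38


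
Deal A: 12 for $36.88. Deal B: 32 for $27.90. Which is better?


Deal A: $36.88/12 = $3.0733/unit
Deal B: $27.90/32 = $0.8719/unit
B is cheaper per unit
= Deal B

Deal B


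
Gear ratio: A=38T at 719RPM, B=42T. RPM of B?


Gear ratio = 38:42 = 19:21
RPM_B = RPM_A × (teeth_A / teeth_B)
= 719 × (38/42)
= 650.5 RPM

650.5 RPM


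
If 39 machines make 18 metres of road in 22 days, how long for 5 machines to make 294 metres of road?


Days ∝ work / workers, so d₂ = d₁ × (m₁/m₂) × (w₂/w₁)
Workers factor (inverse): 39/5 = 7.8000
Work factor (direct): 294/18 ≈ 16.3333
d₂ = 22 × 39/5 × 294/18 = (22 × 39 × 294) / (5 × 18) = 252252/90
= 2802.80 days

2802.80 days


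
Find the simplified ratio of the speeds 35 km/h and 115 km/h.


Ratio = 35:115
GCD = 5
Simplified = 7:23
Time ratio (same distance) = 23:7
Speed ratio = 7:23

7:23


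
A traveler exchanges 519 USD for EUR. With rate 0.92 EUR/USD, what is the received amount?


Amount × rate = 519 × 0.92
= 477.48 EUR

477.48 EUR


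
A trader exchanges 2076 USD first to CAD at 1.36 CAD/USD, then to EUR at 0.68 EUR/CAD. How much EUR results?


Step 1: 2076 USD × 1.36 = 2823.36 CAD
Step 2: 2823.36 CAD × 0.68 = 1919.88 EUR
Implied rate USD→EUR = 1.36 × 0.68 = 0.9248
= 1919.88 EUR

1919.88 EUR


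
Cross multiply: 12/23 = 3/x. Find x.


Cross multiply: 12 × x = 23 × 3
12x = 69
x = 69 / 12
= 5.75

5.75


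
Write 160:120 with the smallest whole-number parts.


GCD(160, 120) = 40
160/40 : 120/40
= 4:3

4:3


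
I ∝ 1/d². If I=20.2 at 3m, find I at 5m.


I₁d₁² = I₂d₂²
I₂ = I₁ × (d₁/d₂)²
= 20.2 × (3/5)²
= 20.2 × 9/25
= 181.8/25
= 7.2720

7.2720


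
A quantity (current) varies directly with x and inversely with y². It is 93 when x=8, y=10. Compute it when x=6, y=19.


z = k·x/y²
Solve for k using the known point: k = z·y²/x = 93×100/8 = 9300/8 = 1162.5000
Now evaluate at x=6, y=19:
z = k × 6 / 361 = (9300 × 6) / (8 × 361) = 55800/2888
≈ 19.3213

19.3213


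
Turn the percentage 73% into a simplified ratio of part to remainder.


73% means 73 parts out of 100; remainder = 27
Part : remainder = 73:27
GCD = 1
= 73:27

73:27


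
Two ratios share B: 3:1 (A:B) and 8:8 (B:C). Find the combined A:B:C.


Match B: multiply A:B by 8 → 24:8
Multiply B:C by 1 → 8:8
Combined: 24:8:8
GCD = 8
= 3:1:1

3:1:1


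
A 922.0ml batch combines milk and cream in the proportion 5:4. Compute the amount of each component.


Total parts = 5 + 4 = 9
milk: 922.0 × 5/9 = 512.2ml
cream: 922.0 × 4/9 = 409.8ml
= 512.2ml and 409.8ml

512.2ml and 409.8ml


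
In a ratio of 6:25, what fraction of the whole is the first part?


Total parts = 6 + 25 = 31
First part: 6/31 = 6/31
= 6/31

6/31


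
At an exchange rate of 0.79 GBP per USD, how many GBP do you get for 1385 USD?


Amount × rate = 1385 × 0.79
= 1094.15 GBP

1094.15 GBP


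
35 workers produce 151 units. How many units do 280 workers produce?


Direct proportion: y/x = constant
k = 151/35 ≈ 4.3143
y₂ = k × 280 = 151 × 280 / 35 = 42280/35
= 1208.00

1208.00


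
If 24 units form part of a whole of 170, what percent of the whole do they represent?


Percentage = (part / whole) × 100
= (24 / 170) × 100
≈ 14.12%

14.12%


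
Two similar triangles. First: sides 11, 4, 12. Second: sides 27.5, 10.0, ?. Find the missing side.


Scale factor = 27.5/11 = 2.5
Missing side = 12 × 2.5
= 30.0

30.0


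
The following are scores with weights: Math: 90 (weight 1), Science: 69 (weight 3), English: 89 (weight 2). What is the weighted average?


Numerator = 90×1 + 69×3 + 89×2
= 90 + 207 + 178
= 475
Total weight = 6
Weighted avg = 475/6
= 79.17

79.17


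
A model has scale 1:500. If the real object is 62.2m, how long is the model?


Model size = real / scale
= 62.2 / 500
= 0.1244 m

0.1244 m


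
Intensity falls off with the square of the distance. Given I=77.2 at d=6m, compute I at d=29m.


I₁d₁² = I₂d₂²
I₂ = I₁ × (d₁/d₂)²
= 77.2 × (6/29)²
= 77.2 × 36/841
= 2779.2/841
≈ 3.3046

3.3046


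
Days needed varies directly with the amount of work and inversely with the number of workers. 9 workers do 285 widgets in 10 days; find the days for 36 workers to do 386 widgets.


Days ∝ work / workers, so d₂ = d₁ × (m₁/m₂) × (w₂/w₁)
Workers factor (inverse): 9/36 = 0.2500
Work factor (direct): 386/285 ≈ 1.3544
d₂ = 10 × 9/36 × 386/285 = (10 × 9 × 386) / (36 × 285) = 34740/10260
≈ 3.39 days

3.39 days


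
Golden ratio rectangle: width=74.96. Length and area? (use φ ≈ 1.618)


φ = (1 + √5) / 2 ≈ 1.618
Length = width × φ = 74.96 × 1.618 = 121.28528
≈ 121.29
Area = width × length = 74.96 × 121.28528 = 9091.5445888 ≈ 9091.54
= Length: 121.29, Area: 9091.54

Length: 121.29, Area: 9091.54


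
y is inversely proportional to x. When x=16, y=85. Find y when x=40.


Inverse proportion: x × y = constant
k = 16 × 85 = 1360
y₂ = k / 40 = 1360 / 40
= 34.00

34.00


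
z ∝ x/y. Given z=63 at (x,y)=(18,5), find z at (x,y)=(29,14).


z = k·x/y
Solve for k using the known point: k = z·y/x = 63×5/18 = 315/18 = 17.5000
Now evaluate at x=29, y=14:
z = k × 29 / 14 = (315 × 29) / (18 × 14) = 9135/252
= 36.2500

36.2500


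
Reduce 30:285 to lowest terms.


GCD(30, 285) = 15
30/15 : 285/15
= 2:19

2:19


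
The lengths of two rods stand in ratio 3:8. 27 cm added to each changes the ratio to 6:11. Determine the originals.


Let A = 3k, B = 8k.
(3k + 27) / (8k + 27) = 6/11
Cross-multiply: 11(3k + 27) = 6(8k + 27)
33k + 297 = 48k + 162
33k - 48k = 162 - 297
-15k = -135
k = -135/-15 = 9
A = 3×9 = 27, B = 8×9 = 72
= A = 27, B = 72

A = 27, B = 72


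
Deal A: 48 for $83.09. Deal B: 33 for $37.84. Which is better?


Deal A: $83.09/48 = $1.7310/unit
Deal B: $37.84/33 = $1.1467/unit
B is cheaper per unit
= Deal B

Deal B


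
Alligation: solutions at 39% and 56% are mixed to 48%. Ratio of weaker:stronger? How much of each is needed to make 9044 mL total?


Let x parts of 39% mix with y parts of 56%.
39x + 56y = 48(x + y)
39x + 56y = 48x + 48y
x(39 - 48) = y(48 - 56)
x/y = (56 - 48)/(48 - 39) = 8/9
Simplify: 8:9
Total parts = 17; one part = 9044/17 = 532.00 mL
39% solution: 8×532.00 = 4256.00 mL
56% solution: 9×532.00 = 4788.00 mL
= ratio 8:9; 4256.00 mL and 4788.00 mL

ratio 8:9; 4256.00 mL and 4788.00 mL


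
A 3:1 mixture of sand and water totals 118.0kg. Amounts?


Total parts = 3 + 1 = 4
sand: 118.0 × 3/4 = 88.5kg
water: 118.0 × 1/4 = 29.5kg
= 88.5kg and 29.5kg

88.5kg and 29.5kg


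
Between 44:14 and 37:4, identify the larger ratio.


44/14 = 3.1429
37/4 = 9.2500
3.1429 < 9.2500, so 44:14 is less
= 37:4

37:4


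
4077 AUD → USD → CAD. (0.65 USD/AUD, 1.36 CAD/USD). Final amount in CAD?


Step 1: 4077 AUD × 0.65 = 2650.05 USD
Step 2: 2650.05 USD × 1.36 = 3604.07 CAD
Implied rate AUD→CAD = 0.65 × 1.36 = 0.8840
= 3604.07 CAD

3604.07 CAD


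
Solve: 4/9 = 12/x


Cross multiply: 4 × x = 9 × 12
4x = 108
x = 108 / 4
= 27.00

27.00


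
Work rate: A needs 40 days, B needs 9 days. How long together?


Rate of A = 1/40 per day
Rate of B = 1/9 per day
Combined rate = 1/40 + 1/9 = 49/360 ≈ 0.1361 per day
Days = 1 / combined rate = 360/49
≈ 7.35 days

7.35 days


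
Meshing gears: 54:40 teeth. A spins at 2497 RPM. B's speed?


Gear ratio = 54:40 = 27:20
RPM_B = RPM_A × (teeth_A / teeth_B)
= 2497 × (54/40)
= 3371.0 RPM

3371.0 RPM


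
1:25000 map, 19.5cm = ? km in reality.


Real distance = map distance × scale
= 19.5cm × 25000
= 487500 cm = 4875.0 m
= 4.875 km

4.875 km


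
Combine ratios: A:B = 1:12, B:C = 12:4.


Match B: multiply A:B by 12 → 12:144
Multiply B:C by 12 → 144:48
Combined: 12:144:48
GCD = 12
= 1:12:4

1:12:4


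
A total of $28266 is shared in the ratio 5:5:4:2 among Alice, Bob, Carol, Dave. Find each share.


Total parts = 5 + 5 + 4 + 2 = 16
Alice: 28266 × 5/16 = 8833.13
Bob: 28266 × 5/16 = 8833.13
Carol: 28266 × 4/16 = 7066.50
Dave: 28266 × 2/16 = 3533.25
= Alice: $8833.13, Bob: $8833.13, Carol: $7066.50, Dave: $3533.25

Alice: $8833.13, Bob: $8833.13, Carol: $7066.50, Dave: $3533.25


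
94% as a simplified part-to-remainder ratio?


94% means 94 parts out of 100; remainder = 6
Part : remainder = 94:6
GCD = 2
= 47:3

47:3


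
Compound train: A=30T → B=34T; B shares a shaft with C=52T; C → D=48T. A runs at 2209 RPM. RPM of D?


Stage 1: RPM_B = RPM_A × t_A/t_B = 2209 × 30/34 = 66270/34 ≈ 1949.12
B and C share a shaft → RPM_C = RPM_B
Stage 2: RPM_D = RPM_C × t_C/t_D = RPM_A × (t_A×t_C)/(t_B×t_D)
Overall ratio = (30×52)/(34×48) = 1560/1632
RPM_D = 2209 × 1560/1632 = 3446040/1632
≈ 2111.54 RPM

2111.54 RPM


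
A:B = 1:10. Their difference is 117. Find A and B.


Let A = 1k, B = 10k.
10k - 1k = 117
9k = 117 → k = 117/9 = 13
A = 1×13 = 13, B = 10×13 = 130
= A = 13, B = 130

A = 13, B = 130


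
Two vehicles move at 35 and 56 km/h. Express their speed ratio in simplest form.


Ratio = 35:56
GCD = 7
Simplified = 5:8
Time ratio (same distance) = 8:5
Speed ratio = 5:8

5:8


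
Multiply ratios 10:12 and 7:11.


Compound ratio = (10×7) : (12×11)
= 70:132
GCD = 2
= 35:66

35:66


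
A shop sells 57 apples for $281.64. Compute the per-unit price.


Unit rate = total / quantity
= 281.64 / 57
= $4.94 per unit

$4.94 per unit


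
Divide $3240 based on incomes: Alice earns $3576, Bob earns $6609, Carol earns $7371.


Total income = 3576 + 6609 + 7371 = $17556
Alice: $3240 × 3576/17556 = $659.96
Bob: $3240 × 6609/17556 = $1219.71
Carol: $3240 × 7371/17556 = $1360.33
= Alice: $659.96, Bob: $1219.71, Carol: $1360.33

Alice: $659.96, Bob: $1219.71, Carol: $1360.33


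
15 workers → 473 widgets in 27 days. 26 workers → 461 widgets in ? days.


Days ∝ work / workers, so d₂ = d₁ × (m₁/m₂) × (w₂/w₁)
Workers factor (inverse): 15/26 ≈ 0.5769
Work factor (direct): 461/473 ≈ 0.9746
d₂ = 27 × 15/26 × 461/473 = (27 × 15 × 461) / (26 × 473) = 186705/12298
≈ 15.18 days

15.18 days


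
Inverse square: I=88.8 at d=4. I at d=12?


I₁d₁² = I₂d₂²
I₂ = I₁ × (d₁/d₂)²
= 88.8 × (4/12)²
= 88.8 × 16/144
= 1420.8/144
≈ 9.8667

9.8667


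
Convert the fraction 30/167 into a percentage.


Percentage = (part / whole) × 100
= (30 / 167) × 100
≈ 17.96%

17.96%


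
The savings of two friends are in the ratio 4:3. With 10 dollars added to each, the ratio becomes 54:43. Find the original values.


Let A = 4k, B = 3k.
(4k + 10) / (3k + 10) = 54/43
Cross-multiply: 43(4k + 10) = 54(3k + 10)
172k + 430 = 162k + 540
172k - 162k = 540 - 430
10k = 110
k = 110/10 = 11
A = 4×11 = 44, B = 3×11 = 33
= A = 44, B = 33

A = 44, B = 33


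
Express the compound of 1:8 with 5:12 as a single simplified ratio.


Compound ratio = (1×5) : (8×12)
= 5:96
GCD = 1
= 5:96

5:96


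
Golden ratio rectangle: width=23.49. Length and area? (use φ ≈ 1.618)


φ = (1 + √5) / 2 ≈ 1.618
Length = width × φ = 23.49 × 1.618 = 38.00682
≈ 38.01
Area = width × length = 23.49 × 38.00682 = 892.7802018 ≈ 892.78
= Length: 38.01, Area: 892.78

Length: 38.01, Area: 892.78


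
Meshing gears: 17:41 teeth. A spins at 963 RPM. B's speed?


Gear ratio = 17:41 = 17:41
RPM_B = RPM_A × (teeth_A / teeth_B)
= 963 × (17/41)
= 399.3 RPM

399.3 RPM


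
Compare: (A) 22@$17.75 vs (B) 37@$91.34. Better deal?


Deal A: $17.75/22 = $0.8068/unit
Deal B: $91.34/37 = $2.4686/unit
A is cheaper per unit
= Deal A

Deal A


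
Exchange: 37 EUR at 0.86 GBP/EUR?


Amount × rate = 37 × 0.86
= 31.82 GBP

31.82 GBP


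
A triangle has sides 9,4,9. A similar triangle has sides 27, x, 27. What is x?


Scale factor = 27/9 = 3
Missing side = 4 × 3
= 12.0

12.0


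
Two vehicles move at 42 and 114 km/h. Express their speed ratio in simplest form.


Ratio = 42:114
GCD = 6
Simplified = 7:19
Time ratio (same distance) = 19:7
Speed ratio = 7:19

7:19


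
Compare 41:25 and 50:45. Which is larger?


41/25 = 1.6400
50/45 = 1.1111
1.6400 > 1.1111, so 41:25 is greater
= 41:25

41:25


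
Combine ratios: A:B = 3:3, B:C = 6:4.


Match B: multiply A:B by 6 → 18:18
Multiply B:C by 3 → 18:12
Combined: 18:18:12
GCD = 6
= 3:3:2

3:3:2


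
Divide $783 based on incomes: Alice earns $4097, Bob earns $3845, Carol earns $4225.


Total income = 4097 + 3845 + 4225 = $12167
Alice: $783 × 4097/12167 = $263.66
Bob: $783 × 3845/12167 = $247.44
Carol: $783 × 4225/12167 = $271.90
= Alice: $263.66, Bob: $247.44, Carol: $271.90

Alice: $263.66, Bob: $247.44, Carol: $271.90


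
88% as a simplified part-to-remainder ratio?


88% means 88 parts out of 100; remainder = 12
Part : remainder = 88:12
GCD = 4
= 22:3

22:3


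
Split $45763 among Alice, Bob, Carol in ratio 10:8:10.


Total parts = 10 + 8 + 10 = 28
Alice: 45763 × 10/28 = 16343.93
Bob: 45763 × 8/28 = 13075.14
Carol: 45763 × 10/28 = 16343.93
= Alice: $16343.93, Bob: $13075.14, Carol: $16343.93

Alice: $16343.93, Bob: $13075.14, Carol: $16343.93


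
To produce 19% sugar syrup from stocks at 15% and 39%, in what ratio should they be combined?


Let x parts of 15% mix with y parts of 39%.
15x + 39y = 19(x + y)
15x + 39y = 19x + 19y
x(15 - 19) = y(19 - 39)
x/y = (39 - 19)/(19 - 15) = 20/4
Simplify: 5:1
= 5:1

5:1


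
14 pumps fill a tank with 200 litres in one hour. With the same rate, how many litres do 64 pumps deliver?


Direct proportion: y/x = constant
k = 200/14 ≈ 14.2857
y₂ = k × 64 = 200 × 64 / 14 = 12800/14
≈ 914.29

914.29


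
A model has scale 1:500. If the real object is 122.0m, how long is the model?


Model size = real / scale
= 122.0 / 500
= 0.2440 m

0.2440 m


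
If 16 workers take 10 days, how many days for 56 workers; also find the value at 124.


Inverse proportion: x × y = constant
k = 16 × 10 = 160
At x=56: k/56 = 2.86
At x=124: k/124 = 1.29
= 2.86 and 1.29

2.86 and 1.29


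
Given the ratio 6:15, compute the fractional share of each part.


Total parts = 6 + 15 = 21
First part: 6/21 = 2/7
Second part: 15/21 = 5/7
= 2/7 and 5/7

2/7 and 5/7


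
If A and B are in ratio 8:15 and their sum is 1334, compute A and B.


Let A = 8k, B = 15k.
8k + 15k = 1334
23k = 1334 → k = 1334/23 = 58
A = 8×58 = 464, B = 15×58 = 870
= A = 464, B = 870

A = 464, B = 870


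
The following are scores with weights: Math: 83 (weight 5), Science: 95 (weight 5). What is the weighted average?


Numerator = 83×5 + 95×5
= 415 + 475
= 890
Total weight = 10
Weighted avg = 890/10
= 89.00

89.00


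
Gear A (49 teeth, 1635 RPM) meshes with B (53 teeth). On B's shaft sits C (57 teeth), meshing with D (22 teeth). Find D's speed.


Stage 1: RPM_B = RPM_A × t_A/t_B = 1635 × 49/53 = 80115/53 ≈ 1511.60
B and C share a shaft → RPM_C = RPM_B
Stage 2: RPM_D = RPM_C × t_C/t_D = RPM_A × (t_A×t_C)/(t_B×t_D)
Overall ratio = (49×57)/(53×22) = 2793/1166
RPM_D = 1635 × 2793/1166 = 4566555/1166
≈ 3916.43 RPM

3916.43 RPM


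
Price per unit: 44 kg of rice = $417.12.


Unit rate = total / quantity
= 417.12 / 44
= $9.48 per unit

$9.48 per unit


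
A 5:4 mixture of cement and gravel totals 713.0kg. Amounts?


Total parts = 5 + 4 = 9
cement: 713.0 × 5/9 = 396.1kg
gravel: 713.0 × 4/9 = 316.9kg
= 396.1kg and 316.9kg

396.1kg and 316.9kg


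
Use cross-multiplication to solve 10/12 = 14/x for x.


Cross multiply: 10 × x = 12 × 14
10x = 168
x = 168 / 10
= 16.80

16.80


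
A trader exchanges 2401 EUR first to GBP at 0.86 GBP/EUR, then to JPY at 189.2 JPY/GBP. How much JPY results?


Step 1: 2401 EUR × 0.86 = 2064.86 GBP
Step 2: 2064.86 GBP × 189.2 = 390671.51 JPY
Implied rate EUR→JPY = 0.86 × 189.2 = 162.7120
= 390671.51 JPY

390671.51 JPY


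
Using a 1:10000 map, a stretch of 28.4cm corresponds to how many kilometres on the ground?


Real distance = map distance × scale
= 28.4cm × 10000
= 284000 cm = 2840.0 m
= 2.840 km

2.840 km


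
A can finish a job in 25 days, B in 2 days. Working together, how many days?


Rate of A = 1/25 per day
Rate of B = 1/2 per day
Combined rate = 1/25 + 1/2 = 27/50 = 0.5400 per day
Days = 1 / combined rate = 50/27
≈ 1.85 days

1.85 days


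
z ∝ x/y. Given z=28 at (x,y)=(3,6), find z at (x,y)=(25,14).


z = k·x/y
Solve for k using the known point: k = z·y/x = 28×6/3 = 168/3 = 56.0000
Now evaluate at x=25, y=14:
z = k × 25 / 14 = (168 × 25) / (3 × 14) = 4200/42
= 100.0000

100.0000


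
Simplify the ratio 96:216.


GCD(96, 216) = 24
96/24 : 216/24
= 4:9

4:9


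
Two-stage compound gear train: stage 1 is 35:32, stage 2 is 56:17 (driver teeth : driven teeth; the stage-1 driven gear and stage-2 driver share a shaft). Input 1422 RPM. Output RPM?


Stage 1: RPM_B = RPM_A × t_A/t_B = 1422 × 35/32 = 49770/32 ≈ 1555.31
B and C share a shaft → RPM_C = RPM_B
Stage 2: RPM_D = RPM_C × t_C/t_D = RPM_A × (t_A×t_C)/(t_B×t_D)
Overall ratio = (35×56)/(32×17) = 1960/544
RPM_D = 1422 × 1960/544 = 2787120/544
≈ 5123.38 RPM

5123.38 RPM


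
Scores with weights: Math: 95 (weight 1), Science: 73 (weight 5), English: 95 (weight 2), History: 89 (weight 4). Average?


Numerator = 95×1 + 73×5 + 95×2 + 89×4
= 95 + 365 + 190 + 356
= 1006
Total weight = 12
Weighted avg = 1006/12
= 83.83

83.83


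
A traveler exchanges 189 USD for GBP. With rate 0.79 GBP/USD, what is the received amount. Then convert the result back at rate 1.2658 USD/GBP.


Amount × rate = 189 × 0.79 = 149.31 GBP
Round-trip: 149.31 × 1.2658 = 189.00 USD
= 149.31 GBP, then 189.00 USD

149.31 GBP, then 189.00 USD


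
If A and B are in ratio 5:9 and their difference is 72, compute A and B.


Let A = 5k, B = 9k.
9k - 5k = 72
4k = 72 → k = 72/4 = 18
A = 5×18 = 90, B = 9×18 = 162
= A = 90, B = 162

A = 90, B = 162


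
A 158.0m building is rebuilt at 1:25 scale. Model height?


Model size = real / scale
= 158.0 / 25
= 6.3200 m

6.3200 m


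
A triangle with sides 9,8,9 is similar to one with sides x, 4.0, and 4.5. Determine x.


Scale factor = 4.0/8 = 0.5
Missing side = 9 × 0.5
= 4.5

4.5


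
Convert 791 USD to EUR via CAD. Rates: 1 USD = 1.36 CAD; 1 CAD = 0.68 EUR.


Step 1: 791 USD × 1.36 = 1075.76 CAD
Step 2: 1075.76 CAD × 0.68 = 731.52 EUR
Implied rate USD→EUR = 1.36 × 0.68 = 0.9248
= 731.52 EUR

731.52 EUR


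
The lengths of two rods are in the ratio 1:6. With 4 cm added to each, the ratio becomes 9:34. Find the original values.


Let A = 1k, B = 6k.
(1k + 4) / (6k + 4) = 9/34
Cross-multiply: 34(1k + 4) = 9(6k + 4)
34k + 136 = 54k + 36
34k - 54k = 36 - 136
-20k = -100
k = -100/-20 = 5
A = 1×5 = 5, B = 6×5 = 30
= A = 5, B = 30

A = 5, B = 30


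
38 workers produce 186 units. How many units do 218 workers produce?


Direct proportion: y/x = constant
k = 186/38 ≈ 4.8947
y₂ = k × 218 = 186 × 218 / 38 = 40548/38
≈ 1067.05

1067.05


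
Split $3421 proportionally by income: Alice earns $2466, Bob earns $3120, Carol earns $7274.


Total income = 2466 + 3120 + 7274 = $12860
Alice: $3421 × 2466/12860 = $656.00
Bob: $3421 × 3120/12860 = $829.98
Carol: $3421 × 7274/12860 = $1935.02
= Alice: $656.00, Bob: $829.98, Carol: $1935.02

Alice: $656.00, Bob: $829.98, Carol: $1935.02


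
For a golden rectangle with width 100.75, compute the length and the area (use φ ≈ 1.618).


φ = (1 + √5) / 2 ≈ 1.618
Length = width × φ = 100.75 × 1.618 = 163.0135
≈ 163.01
Area = width × length = 100.75 × 163.0135 = 16423.610125 ≈ 16423.61
= Length: 163.01, Area: 16423.61

Length: 163.01, Area: 16423.61


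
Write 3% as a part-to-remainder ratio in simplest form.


3% means 3 parts out of 100; remainder = 97
Part : remainder = 3:97
GCD = 1
= 3:97

3:97


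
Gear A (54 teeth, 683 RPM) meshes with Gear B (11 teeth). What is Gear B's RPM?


Gear ratio = 54:11 = 54:11
RPM_B = RPM_A × (teeth_A / teeth_B)
= 683 × (54/11)
= 3352.9 RPM

3352.9 RPM


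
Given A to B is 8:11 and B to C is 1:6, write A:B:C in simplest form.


Match B: multiply A:B by 1 → 8:11
Multiply B:C by 11 → 11:66
Combined: 8:11:66
GCD = 1
= 8:11:66

8:11:66


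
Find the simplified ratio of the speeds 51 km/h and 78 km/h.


Ratio = 51:78
GCD = 3
Simplified = 17:26
Time ratio (same distance) = 26:17
Speed ratio = 17:26

17:26


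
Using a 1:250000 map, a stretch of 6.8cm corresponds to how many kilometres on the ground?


Real distance = map distance × scale
= 6.8cm × 250000
= 1700000 cm = 17000.0 m
= 17.000 km

17.000 km


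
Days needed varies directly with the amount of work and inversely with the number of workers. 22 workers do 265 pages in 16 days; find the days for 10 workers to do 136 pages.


Days ∝ work / workers, so d₂ = d₁ × (m₁/m₂) × (w₂/w₁)
Workers factor (inverse): 22/10 = 2.2000
Work factor (direct): 136/265 ≈ 0.5132
d₂ = 16 × 22/10 × 136/265 = (16 × 22 × 136) / (10 × 265) = 47872/2650
≈ 18.06 days

18.06 days


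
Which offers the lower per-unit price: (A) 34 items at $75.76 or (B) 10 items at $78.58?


Deal A: $75.76/34 = $2.2282/unit
Deal B: $78.58/10 = $7.8580/unit
A is cheaper per unit
= Deal A

Deal A


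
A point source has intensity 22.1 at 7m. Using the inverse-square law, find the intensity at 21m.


I₁d₁² = I₂d₂²
I₂ = I₁ × (d₁/d₂)²
= 22.1 × (7/21)²
= 22.1 × 49/441
= 1082.9/441
≈ 2.4556

2.4556


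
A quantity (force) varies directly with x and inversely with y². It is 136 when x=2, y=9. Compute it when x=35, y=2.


z = k·x/y²
Solve for k using the known point: k = z·y²/x = 136×81/2 = 11016/2 = 5508.0000
Now evaluate at x=35, y=2:
z = k × 35 / 4 = (11016 × 35) / (2 × 4) = 385560/8
= 48195.0000

48195.0000


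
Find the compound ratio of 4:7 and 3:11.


Compound ratio = (4×3) : (7×11)
= 12:77
GCD = 1
= 12:77

12:77


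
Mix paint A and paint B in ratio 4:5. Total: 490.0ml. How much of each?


Total parts = 4 + 5 = 9
paint A: 490.0 × 4/9 = 217.8ml
paint B: 490.0 × 5/9 = 272.2ml
= 217.8ml and 272.2ml

217.8ml and 272.2ml


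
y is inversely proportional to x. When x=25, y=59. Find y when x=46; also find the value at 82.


Inverse proportion: x × y = constant
k = 25 × 59 = 1475
At x=46: k/46 = 32.07
At x=82: k/82 = 17.99
= 32.07 and 17.99

32.07 and 17.99


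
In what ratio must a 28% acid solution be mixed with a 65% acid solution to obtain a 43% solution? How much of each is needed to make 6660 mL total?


Let x parts of 28% mix with y parts of 65%.
28x + 65y = 43(x + y)
28x + 65y = 43x + 43y
x(28 - 43) = y(43 - 65)
x/y = (65 - 43)/(43 - 28) = 22/15
Simplify: 22:15
Total parts = 37; one part = 6660/37 = 180.00 mL
28% solution: 22×180.00 = 3960.00 mL
65% solution: 15×180.00 = 2700.00 mL
= ratio 22:15; 3960.00 mL and 2700.00 mL

ratio 22:15; 3960.00 mL and 2700.00 mL


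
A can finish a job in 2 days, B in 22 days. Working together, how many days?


Rate of A = 1/2 per day
Rate of B = 1/22 per day
Combined rate = 1/2 + 1/22 = 24/44 ≈ 0.5455 per day
Days = 1 / combined rate = 44/24
≈ 1.83 days

1.83 days


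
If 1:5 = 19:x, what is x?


Cross multiply: 1 × x = 5 × 19
1x = 95
x = 95 / 1
= 95.00

95.00


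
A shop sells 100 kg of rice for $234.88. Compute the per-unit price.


Unit rate = total / quantity
= 234.88 / 100
= $2.35 per unit

$2.35 per unit


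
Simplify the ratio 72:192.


GCD(72, 192) = 24
72/24 : 192/24
= 3:8

3:8


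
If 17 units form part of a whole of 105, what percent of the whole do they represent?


Percentage = (part / whole) × 100
= (17 / 105) × 100
≈ 16.19%

16.19%
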